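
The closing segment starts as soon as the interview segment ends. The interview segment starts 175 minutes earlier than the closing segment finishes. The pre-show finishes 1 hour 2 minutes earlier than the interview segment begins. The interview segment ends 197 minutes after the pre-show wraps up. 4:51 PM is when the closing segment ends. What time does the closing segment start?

4:11 PM

The interview segment starts at 4:51 PM − 175 min = 1:56 PM.
The pre-show ends at 1:56 PM − 62 min = 12:54 PM.
The interview segment ends at 12:54 PM + 197 min = 4:11 PM.
So the closing segment starts at 4:11 PM.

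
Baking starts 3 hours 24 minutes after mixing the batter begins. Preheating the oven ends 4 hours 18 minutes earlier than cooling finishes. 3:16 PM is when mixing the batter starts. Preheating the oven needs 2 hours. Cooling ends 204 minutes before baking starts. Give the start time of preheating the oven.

8:58 AM

Baking starts at 3:16 PM + 204 min = 6:40 PM.
Cooling ends at 6:40 PM − 204 min = 3:16 PM.
Preheating the oven ends at 3:16 PM − 258 min = 10:58 AM.
Preheating the oven starts at 10:58 AM − 120 min = 8:58 AM.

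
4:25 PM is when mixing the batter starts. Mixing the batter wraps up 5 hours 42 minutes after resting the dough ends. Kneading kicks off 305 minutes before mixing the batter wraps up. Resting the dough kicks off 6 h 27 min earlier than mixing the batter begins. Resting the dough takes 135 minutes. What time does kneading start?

12:50 PM

Resting the dough starts at 4:25 PM − 387 min = 9:58 AM.
Resting the dough ends at 9:58 AM + 135 min = 12:13 PM.
Mixing the batter ends at 12:13 PM + 342 min = 5:55 PM.
Kneading starts at 5:55 PM − 305 min = 12:50 PM.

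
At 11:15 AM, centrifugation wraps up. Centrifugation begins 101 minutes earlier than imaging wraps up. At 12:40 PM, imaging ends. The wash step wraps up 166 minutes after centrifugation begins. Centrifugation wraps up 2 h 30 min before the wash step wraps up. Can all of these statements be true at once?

Yes

Centrifugation starts at 12:40 PM − 101 min = 10:59 AM.
The wash step ends at 10:59 AM + 166 min = 1:45 PM.
Centrifugation ends at 1:45 PM − 150 min = 11:15 AM.
That matches the stated 11:15 AM, so the schedule is consistent.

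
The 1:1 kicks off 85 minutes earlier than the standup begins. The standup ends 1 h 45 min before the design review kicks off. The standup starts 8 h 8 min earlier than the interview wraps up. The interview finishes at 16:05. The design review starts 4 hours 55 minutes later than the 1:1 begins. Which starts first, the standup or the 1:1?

the 1:1

The standup starts at 16:05 − 488 min = 07:57.
The 1:1 starts at 07:57 − 85 min = 06:32.
The standup starts at 07:57 and the 1:1 starts at 06:32, so the 1:1 is first.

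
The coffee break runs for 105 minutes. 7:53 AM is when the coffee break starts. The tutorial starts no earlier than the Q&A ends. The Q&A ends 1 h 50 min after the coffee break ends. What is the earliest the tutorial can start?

The coffee break ends at 7:53 AM + 105 min = 9:38 AM.
The Q&A ends at 9:38 AM + 110 min = 11:28 AM.
The tutorial is bounded by the Q&A, so the earliest it can start is 11:28 AM.

11:28 AM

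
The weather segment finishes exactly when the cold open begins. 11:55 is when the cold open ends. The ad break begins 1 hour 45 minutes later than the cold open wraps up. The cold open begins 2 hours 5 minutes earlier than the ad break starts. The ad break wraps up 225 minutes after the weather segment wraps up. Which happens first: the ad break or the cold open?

The ad break starts at 11:55 + 105 min = 13:40.
The cold open starts at 13:40 − 125 min = 11:35.
The ad break starts at 13:40 and the cold open starts at 11:35, so the cold open is first.

the cold open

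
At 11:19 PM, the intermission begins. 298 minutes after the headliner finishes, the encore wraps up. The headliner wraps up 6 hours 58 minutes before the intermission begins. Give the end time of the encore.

The headliner ends at 11:19 PM − 418 min = 4:21 PM.
The encore ends at 4:21 PM + 298 min = 9:19 PM.

9:19 PM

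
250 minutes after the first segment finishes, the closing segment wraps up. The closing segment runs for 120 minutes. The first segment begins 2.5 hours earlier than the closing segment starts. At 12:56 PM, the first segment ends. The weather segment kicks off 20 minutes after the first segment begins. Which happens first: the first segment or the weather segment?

The closing segment ends at 12:56 PM + 250 min = 5:06 PM.
The closing segment starts at 5:06 PM − 120 min = 3:06 PM.
The first segment starts at 3:06 PM − 150 min = 12:36 PM.
The weather segment starts at 12:36 PM + 20 min = 12:56 PM.
The first segment starts at 12:36 PM and the weather segment starts at 12:56 PM, so the first segment is first.

the first segment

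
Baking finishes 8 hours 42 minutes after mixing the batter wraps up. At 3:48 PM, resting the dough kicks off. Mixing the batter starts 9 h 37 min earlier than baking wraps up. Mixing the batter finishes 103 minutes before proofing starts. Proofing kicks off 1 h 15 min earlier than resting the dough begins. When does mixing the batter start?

Proofing starts at 3:48 PM − 75 min = 2:33 PM.
Mixing the batter ends at 2:33 PM − 103 min = 12:50 PM.
Baking ends at 12:50 PM + 522 min = 9:32 PM.
Mixing the batter starts at 9:32 PM − 577 min = 11:55 AM.

11:55 AM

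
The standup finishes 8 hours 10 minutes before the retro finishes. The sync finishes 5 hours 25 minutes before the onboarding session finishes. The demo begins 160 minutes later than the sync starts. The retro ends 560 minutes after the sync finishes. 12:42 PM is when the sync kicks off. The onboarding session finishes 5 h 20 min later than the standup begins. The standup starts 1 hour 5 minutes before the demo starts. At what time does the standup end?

3:22 PM

The demo starts at 12:42 PM + 160 min = 3:22 PM.
The standup starts at 3:22 PM − 65 min = 2:17 PM.
The onboarding session ends at 2:17 PM + 320 min = 7:37 PM.
The sync ends at 7:37 PM − 325 min = 2:12 PM.
The retro ends at 2:12 PM + 560 min = 11:32 PM.
The standup ends at 11:32 PM − 490 min = 3:22 PM.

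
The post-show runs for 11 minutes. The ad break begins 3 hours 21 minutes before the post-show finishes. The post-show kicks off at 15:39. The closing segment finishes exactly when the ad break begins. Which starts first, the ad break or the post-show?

the ad break

The post-show ends at 15:39 + 11 min = 15:50.
The ad break starts at 15:50 − 201 min = 12:29.
The ad break starts at 12:29 and the post-show starts at 15:39, so the ad break is first.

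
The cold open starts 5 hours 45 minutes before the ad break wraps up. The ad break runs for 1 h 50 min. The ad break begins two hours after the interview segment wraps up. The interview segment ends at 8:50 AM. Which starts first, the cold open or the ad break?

The ad break starts at 8:50 AM + 120 min = 10:50 AM.
The ad break ends at 10:50 AM + 110 min = 12:40 PM.
The cold open starts at 12:40 PM − 345 min = 6:55 AM.
The cold open starts at 6:55 AM and the ad break starts at 10:50 AM, so the cold open is first.

the cold open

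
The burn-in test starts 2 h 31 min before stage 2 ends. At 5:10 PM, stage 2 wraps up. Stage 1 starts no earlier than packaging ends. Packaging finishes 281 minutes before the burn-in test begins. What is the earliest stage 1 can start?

9:58 AM

The burn-in test starts at 5:10 PM − 151 min = 2:39 PM.
Packaging ends at 2:39 PM − 281 min = 9:58 AM.
Stage 1 is bounded by packaging, so the earliest it can start is 9:58 AM.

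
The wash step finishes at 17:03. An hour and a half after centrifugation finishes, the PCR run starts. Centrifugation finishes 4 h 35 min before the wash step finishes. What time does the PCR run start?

Centrifugation ends at 17:03 − 275 min = 12:28.
The PCR run starts at 12:28 + 90 min = 13:58.

13:58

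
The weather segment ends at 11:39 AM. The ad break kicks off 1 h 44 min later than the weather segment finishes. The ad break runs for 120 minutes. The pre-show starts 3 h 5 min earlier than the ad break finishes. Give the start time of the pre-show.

The ad break starts at 11:39 AM + 104 min = 1:23 PM.
The ad break ends at 1:23 PM + 120 min = 3:23 PM.
The pre-show starts at 3:23 PM − 185 min = 12:18 PM.

12:18 PM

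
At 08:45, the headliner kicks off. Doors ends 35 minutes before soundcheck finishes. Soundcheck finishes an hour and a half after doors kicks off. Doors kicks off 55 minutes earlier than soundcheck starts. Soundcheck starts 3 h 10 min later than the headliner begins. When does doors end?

11:55

Soundcheck starts at 08:45 + 190 min = 11:55.
Doors starts at 11:55 − 55 min = 11:00.
Soundcheck ends at 11:00 + 90 min = 12:30.
Doors ends at 12:30 − 35 min = 11:55.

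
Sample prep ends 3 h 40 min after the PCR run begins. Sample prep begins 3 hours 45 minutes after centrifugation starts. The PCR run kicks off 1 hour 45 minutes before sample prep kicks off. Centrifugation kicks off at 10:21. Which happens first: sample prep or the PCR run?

Sample prep starts at 10:21 + 225 min = 14:06.
The PCR run starts at 14:06 − 105 min = 12:21.
Sample prep starts at 14:06 and the PCR run starts at 12:21, so the PCR run is first.

the PCR run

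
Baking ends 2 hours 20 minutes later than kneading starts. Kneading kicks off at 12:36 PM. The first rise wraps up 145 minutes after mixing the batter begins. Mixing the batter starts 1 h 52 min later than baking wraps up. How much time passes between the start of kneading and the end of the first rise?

Baking ends at 12:36 PM + 140 min = 2:56 PM.
Mixing the batter starts at 2:56 PM + 112 min = 4:48 PM.
The first rise ends at 4:48 PM + 145 min = 7:13 PM.
From 12:36 PM to 7:13 PM is 6 hours 37 minutes.

6 hours 37 minutes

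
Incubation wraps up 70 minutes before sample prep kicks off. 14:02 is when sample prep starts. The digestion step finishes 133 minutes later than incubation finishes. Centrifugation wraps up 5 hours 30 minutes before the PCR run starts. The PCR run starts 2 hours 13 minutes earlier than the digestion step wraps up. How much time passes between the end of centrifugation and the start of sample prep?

6 hours 40 minutes

Incubation ends at 14:02 − 70 min = 12:52.
The digestion step ends at 12:52 + 133 min = 15:05.
The PCR run starts at 15:05 − 133 min = 12:52.
Centrifugation ends at 12:52 − 330 min = 07:22.
From 07:22 to 14:02 is 6 hours 40 minutes.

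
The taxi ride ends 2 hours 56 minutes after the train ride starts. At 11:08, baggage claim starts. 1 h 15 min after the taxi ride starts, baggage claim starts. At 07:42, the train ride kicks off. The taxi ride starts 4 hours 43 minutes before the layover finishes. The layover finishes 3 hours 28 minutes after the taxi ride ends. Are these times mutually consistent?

The taxi ride ends at 07:42 + 176 min = 10:38.
The layover ends at 10:38 + 208 min = 14:06.
The taxi ride starts at 14:06 − 283 min = 09:23.
Baggage claim starts at 09:23 + 75 min = 10:38.
But baggage claim is also said to start at 11:08 — a 30-minute conflict.

No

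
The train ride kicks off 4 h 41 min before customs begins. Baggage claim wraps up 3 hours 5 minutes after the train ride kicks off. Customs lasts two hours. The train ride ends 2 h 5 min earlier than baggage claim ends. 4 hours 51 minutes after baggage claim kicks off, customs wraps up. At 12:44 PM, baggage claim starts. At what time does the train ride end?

Customs ends at 12:44 PM + 291 min = 5:35 PM.
Customs starts at 5:35 PM − 120 min = 3:35 PM.
The train ride starts at 3:35 PM − 281 min = 10:54 AM.
Baggage claim ends at 10:54 AM + 185 min = 1:59 PM.
The train ride ends at 1:59 PM − 125 min = 11:54 AM.

11:54 AM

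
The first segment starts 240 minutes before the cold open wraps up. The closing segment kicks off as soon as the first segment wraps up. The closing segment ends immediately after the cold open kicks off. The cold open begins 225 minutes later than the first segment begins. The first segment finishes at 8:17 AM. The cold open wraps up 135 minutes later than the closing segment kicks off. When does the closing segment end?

The closing segment starts at 8:17 AM.
The cold open ends at 8:17 AM + 135 min = 10:32 AM.
The first segment starts at 10:32 AM − 240 min = 6:32 AM.
The cold open starts at 6:32 AM + 225 min = 10:17 AM.
So the closing segment ends at 10:17 AM.

10:17 AM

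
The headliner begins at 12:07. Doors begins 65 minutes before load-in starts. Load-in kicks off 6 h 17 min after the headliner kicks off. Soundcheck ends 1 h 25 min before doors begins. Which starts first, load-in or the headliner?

Load-in starts at 12:07 + 377 min = 18:24.
Load-in starts at 18:24 and the headliner starts at 12:07, so the headliner is first.

the headliner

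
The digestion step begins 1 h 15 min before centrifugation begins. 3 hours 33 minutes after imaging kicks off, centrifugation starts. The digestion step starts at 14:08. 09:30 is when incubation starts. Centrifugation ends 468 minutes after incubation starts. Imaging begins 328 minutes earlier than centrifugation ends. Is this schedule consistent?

Yes

Centrifugation ends at 09:30 + 468 min = 17:18.
Imaging starts at 17:18 − 328 min = 11:50.
Centrifugation starts at 11:50 + 213 min = 15:23.
The digestion step starts at 15:23 − 75 min = 14:08.
That matches the stated 14:08, so the schedule is consistent.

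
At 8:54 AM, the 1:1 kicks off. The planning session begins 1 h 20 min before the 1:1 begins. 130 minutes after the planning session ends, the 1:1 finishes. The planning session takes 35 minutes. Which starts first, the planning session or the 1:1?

The planning session starts at 8:54 AM − 80 min = 7:34 AM.
The planning session starts at 7:34 AM and the 1:1 starts at 8:54 AM, so the planning session is first.

the planning session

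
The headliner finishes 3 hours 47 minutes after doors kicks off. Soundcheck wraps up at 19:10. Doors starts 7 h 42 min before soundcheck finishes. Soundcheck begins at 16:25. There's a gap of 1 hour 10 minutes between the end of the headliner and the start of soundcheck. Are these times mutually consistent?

Yes

Doors starts at 19:10 − 462 min = 11:28.
The headliner ends at 11:28 + 227 min = 15:15.
Soundcheck starts at 15:15 + 70 min = 16:25.
That matches the stated 16:25, so the schedule is consistent.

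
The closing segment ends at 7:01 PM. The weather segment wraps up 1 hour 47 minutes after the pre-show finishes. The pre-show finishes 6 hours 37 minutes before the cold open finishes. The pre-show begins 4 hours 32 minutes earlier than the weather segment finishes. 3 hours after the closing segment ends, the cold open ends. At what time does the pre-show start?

12:39 PM

The cold open ends at 7:01 PM + 180 min = 10:01 PM.
The pre-show ends at 10:01 PM − 397 min = 3:24 PM.
The weather segment ends at 3:24 PM + 107 min = 5:11 PM.
The pre-show starts at 5:11 PM − 272 min = 12:39 PM.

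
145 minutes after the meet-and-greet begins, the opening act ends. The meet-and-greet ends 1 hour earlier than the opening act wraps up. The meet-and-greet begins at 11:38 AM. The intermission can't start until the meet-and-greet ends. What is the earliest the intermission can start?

The opening act ends at 11:38 AM + 145 min = 2:03 PM.
The meet-and-greet ends at 2:03 PM − 60 min = 1:03 PM.
The intermission is bounded by the meet-and-greet, so the earliest it can start is 1:03 PM.

1:03 PM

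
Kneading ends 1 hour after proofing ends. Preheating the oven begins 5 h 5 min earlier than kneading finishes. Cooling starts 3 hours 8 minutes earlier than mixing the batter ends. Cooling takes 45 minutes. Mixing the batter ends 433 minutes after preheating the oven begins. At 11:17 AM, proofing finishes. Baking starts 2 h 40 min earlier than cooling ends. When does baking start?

9:22 AM

Kneading ends at 11:17 AM + 60 min = 12:17 PM.
Preheating the oven starts at 12:17 PM − 305 min = 7:12 AM.
Mixing the batter ends at 7:12 AM + 433 min = 2:25 PM.
Cooling starts at 2:25 PM − 188 min = 11:17 AM.
Cooling ends at 11:17 AM + 45 min = 12:02 PM.
Baking starts at 12:02 PM − 160 min = 9:22 AM.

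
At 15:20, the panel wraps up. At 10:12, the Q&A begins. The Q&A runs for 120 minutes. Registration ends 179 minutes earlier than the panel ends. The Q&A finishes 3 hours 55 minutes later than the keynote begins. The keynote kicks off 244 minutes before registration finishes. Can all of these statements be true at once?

Registration ends at 15:20 − 179 min = 12:21.
The keynote starts at 12:21 − 244 min = 08:17.
The Q&A ends at 08:17 + 235 min = 12:12.
The Q&A starts at 12:12 − 120 min = 10:12.
That matches the stated 10:12, so the schedule is consistent.

Yes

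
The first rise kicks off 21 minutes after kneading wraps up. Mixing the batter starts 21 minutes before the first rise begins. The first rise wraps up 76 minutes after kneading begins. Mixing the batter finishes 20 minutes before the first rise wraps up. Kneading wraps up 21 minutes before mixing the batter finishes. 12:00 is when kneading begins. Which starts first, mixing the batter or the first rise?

mixing the batter

The first rise ends at 12:00 + 76 min = 13:16.
Mixing the batter ends at 13:16 − 20 min = 12:56.
Kneading ends at 12:56 − 21 min = 12:35.
The first rise starts at 12:35 + 21 min = 12:56.
Mixing the batter starts at 12:56 − 21 min = 12:35.
Mixing the batter starts at 12:35 and the first rise starts at 12:56, so mixing the batter is first.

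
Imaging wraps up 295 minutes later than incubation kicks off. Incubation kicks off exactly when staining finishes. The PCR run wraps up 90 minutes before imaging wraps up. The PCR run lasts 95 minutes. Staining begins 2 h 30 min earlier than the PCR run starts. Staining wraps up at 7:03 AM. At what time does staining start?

6:23 AM

Incubation starts at 7:03 AM.
Imaging ends at 7:03 AM + 295 min = 11:58 AM.
The PCR run ends at 11:58 AM − 90 min = 10:28 AM.
The PCR run starts at 10:28 AM − 95 min = 8:53 AM.
Staining starts at 8:53 AM − 150 min = 6:23 AM.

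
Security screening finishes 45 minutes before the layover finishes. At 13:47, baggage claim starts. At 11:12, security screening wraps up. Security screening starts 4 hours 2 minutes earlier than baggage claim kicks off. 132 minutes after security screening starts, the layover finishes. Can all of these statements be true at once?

Yes

Security screening starts at 13:47 − 242 min = 09:45.
The layover ends at 09:45 + 132 min = 11:57.
Security screening ends at 11:57 − 45 min = 11:12.
That matches the stated 11:12, so the schedule is consistent.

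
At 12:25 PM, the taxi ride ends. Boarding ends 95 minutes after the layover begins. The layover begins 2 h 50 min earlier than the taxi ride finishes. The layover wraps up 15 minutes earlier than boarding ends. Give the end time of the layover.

The layover starts at 12:25 PM − 170 min = 9:35 AM.
Boarding ends at 9:35 AM + 95 min = 11:10 AM.
The layover ends at 11:10 AM − 15 min = 10:55 AM.

10:55 AM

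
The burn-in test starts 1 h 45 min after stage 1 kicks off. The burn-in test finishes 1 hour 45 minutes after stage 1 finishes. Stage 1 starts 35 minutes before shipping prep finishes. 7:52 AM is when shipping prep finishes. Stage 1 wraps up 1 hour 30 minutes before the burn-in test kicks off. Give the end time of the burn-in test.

Stage 1 starts at 7:52 AM − 35 min = 7:17 AM.
The burn-in test starts at 7:17 AM + 105 min = 9:02 AM.
Stage 1 ends at 9:02 AM − 90 min = 7:32 AM.
The burn-in test ends at 7:32 AM + 105 min = 9:17 AM.

9:17 AM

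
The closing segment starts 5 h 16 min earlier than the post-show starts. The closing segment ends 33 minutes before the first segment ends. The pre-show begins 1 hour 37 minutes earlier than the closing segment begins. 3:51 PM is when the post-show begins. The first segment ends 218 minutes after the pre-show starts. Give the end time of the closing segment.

The closing segment starts at 3:51 PM − 316 min = 10:35 AM.
The pre-show starts at 10:35 AM − 97 min = 8:58 AM.
The first segment ends at 8:58 AM + 218 min = 12:36 PM.
The closing segment ends at 12:36 PM − 33 min = 12:03 PM.

12:03 PM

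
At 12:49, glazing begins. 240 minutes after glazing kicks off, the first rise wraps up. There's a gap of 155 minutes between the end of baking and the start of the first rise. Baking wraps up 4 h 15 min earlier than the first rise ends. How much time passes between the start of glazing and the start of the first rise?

2 hours 20 minutes

The first rise ends at 12:49 + 240 min = 16:49.
Baking ends at 16:49 − 255 min = 12:34.
The first rise starts at 12:34 + 155 min = 15:09.
From 12:49 to 15:09 is 2 hours 20 minutes.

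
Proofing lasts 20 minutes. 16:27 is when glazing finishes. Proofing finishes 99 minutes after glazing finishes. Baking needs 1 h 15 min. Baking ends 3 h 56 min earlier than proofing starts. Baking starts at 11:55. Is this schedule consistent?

No

Proofing ends at 16:27 + 99 min = 18:06.
Proofing starts at 18:06 − 20 min = 17:46.
Baking ends at 17:46 − 236 min = 13:50.
Baking starts at 13:50 − 75 min = 12:35.
But baking is also said to start at 11:55 — a 40-minute conflict.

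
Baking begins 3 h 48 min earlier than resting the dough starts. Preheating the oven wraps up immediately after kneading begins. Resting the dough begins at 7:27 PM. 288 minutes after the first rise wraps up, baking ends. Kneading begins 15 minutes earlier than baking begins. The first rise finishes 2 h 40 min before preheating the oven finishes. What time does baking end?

Baking starts at 7:27 PM − 228 min = 3:39 PM.
Kneading starts at 3:39 PM − 15 min = 3:24 PM.
So preheating the oven ends at 3:24 PM.
The first rise ends at 3:24 PM − 160 min = 12:44 PM.
Baking ends at 12:44 PM + 288 min = 5:32 PM.

5:32 PM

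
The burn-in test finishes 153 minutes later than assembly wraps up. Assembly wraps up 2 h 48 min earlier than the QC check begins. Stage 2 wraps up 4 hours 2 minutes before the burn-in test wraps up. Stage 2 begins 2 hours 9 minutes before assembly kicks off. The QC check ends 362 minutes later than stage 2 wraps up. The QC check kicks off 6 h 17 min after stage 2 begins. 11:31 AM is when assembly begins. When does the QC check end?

5:24 PM

Stage 2 starts at 11:31 AM − 129 min = 9:22 AM.
The QC check starts at 9:22 AM + 377 min = 3:39 PM.
Assembly ends at 3:39 PM − 168 min = 12:51 PM.
The burn-in test ends at 12:51 PM + 153 min = 3:24 PM.
Stage 2 ends at 3:24 PM − 242 min = 11:22 AM.
The QC check ends at 11:22 AM + 362 min = 5:24 PM.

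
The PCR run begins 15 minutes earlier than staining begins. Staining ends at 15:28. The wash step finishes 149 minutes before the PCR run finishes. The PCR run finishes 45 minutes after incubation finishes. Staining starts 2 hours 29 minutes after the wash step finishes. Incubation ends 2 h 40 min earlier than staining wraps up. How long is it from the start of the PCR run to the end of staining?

Incubation ends at 15:28 − 160 min = 12:48.
The PCR run ends at 12:48 + 45 min = 13:33.
The wash step ends at 13:33 − 149 min = 11:04.
Staining starts at 11:04 + 149 min = 13:33.
The PCR run starts at 13:33 − 15 min = 13:18.
From 13:18 to 15:28 is 2 h 10 min.

2 h 10 min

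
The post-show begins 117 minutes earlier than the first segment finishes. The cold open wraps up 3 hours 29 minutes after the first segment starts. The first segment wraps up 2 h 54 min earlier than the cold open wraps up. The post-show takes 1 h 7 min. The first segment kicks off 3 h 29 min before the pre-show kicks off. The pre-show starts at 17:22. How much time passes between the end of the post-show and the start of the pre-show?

The first segment starts at 17:22 − 209 min = 13:53.
The cold open ends at 13:53 + 209 min = 17:22.
The first segment ends at 17:22 − 174 min = 14:28.
The post-show starts at 14:28 − 117 min = 12:31.
The post-show ends at 12:31 + 67 min = 13:38.
From 13:38 to 17:22 is 3 hours 44 minutes.

3 hours 44 minutes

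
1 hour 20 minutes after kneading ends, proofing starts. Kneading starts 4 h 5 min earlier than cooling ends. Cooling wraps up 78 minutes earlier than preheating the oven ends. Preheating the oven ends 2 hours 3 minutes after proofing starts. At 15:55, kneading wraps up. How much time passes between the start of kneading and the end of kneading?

Proofing starts at 15:55 + 80 min = 17:15.
Preheating the oven ends at 17:15 + 123 min = 19:18.
Cooling ends at 19:18 − 78 min = 18:00.
Kneading starts at 18:00 − 245 min = 13:55.
From 13:55 to 15:55 is two hours.

two hours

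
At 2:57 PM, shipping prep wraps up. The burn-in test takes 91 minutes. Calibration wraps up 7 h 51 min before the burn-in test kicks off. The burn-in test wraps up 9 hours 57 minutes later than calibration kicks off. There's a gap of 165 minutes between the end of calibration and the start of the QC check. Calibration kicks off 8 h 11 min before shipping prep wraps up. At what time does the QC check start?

10:06 AM

Calibration starts at 2:57 PM − 491 min = 6:46 AM.
The burn-in test ends at 6:46 AM + 597 min = 4:43 PM.
The burn-in test starts at 4:43 PM − 91 min = 3:12 PM.
Calibration ends at 3:12 PM − 471 min = 7:21 AM.
The QC check starts at 7:21 AM + 165 min = 10:06 AM.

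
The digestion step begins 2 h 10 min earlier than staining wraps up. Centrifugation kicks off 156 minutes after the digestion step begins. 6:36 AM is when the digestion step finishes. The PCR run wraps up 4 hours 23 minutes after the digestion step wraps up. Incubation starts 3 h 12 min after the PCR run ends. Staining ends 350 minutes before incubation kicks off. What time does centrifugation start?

8:47 AM

The PCR run ends at 6:36 AM + 263 min = 10:59 AM.
Incubation starts at 10:59 AM + 192 min = 2:11 PM.
Staining ends at 2:11 PM − 350 min = 8:21 AM.
The digestion step starts at 8:21 AM − 130 min = 6:11 AM.
Centrifugation starts at 6:11 AM + 156 min = 8:47 AM.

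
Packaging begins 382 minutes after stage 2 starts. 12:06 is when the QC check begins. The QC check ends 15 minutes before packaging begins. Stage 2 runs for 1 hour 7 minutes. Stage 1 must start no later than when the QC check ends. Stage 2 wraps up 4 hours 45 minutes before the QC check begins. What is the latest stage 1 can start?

Stage 2 ends at 12:06 − 285 min = 07:21.
Stage 2 starts at 07:21 − 67 min = 06:14.
Packaging starts at 06:14 + 382 min = 12:36.
The QC check ends at 12:36 − 15 min = 12:21.
Stage 1 is bounded by the QC check, so the latest it can start is 12:21.

12:21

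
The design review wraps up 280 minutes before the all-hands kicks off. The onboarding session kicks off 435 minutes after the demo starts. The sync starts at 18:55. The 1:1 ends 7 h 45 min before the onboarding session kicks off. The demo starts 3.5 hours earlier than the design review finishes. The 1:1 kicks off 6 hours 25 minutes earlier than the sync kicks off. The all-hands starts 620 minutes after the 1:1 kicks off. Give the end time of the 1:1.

14:10

The 1:1 starts at 18:55 − 385 min = 12:30.
The all-hands starts at 12:30 + 620 min = 22:50.
The design review ends at 22:50 − 280 min = 18:10.
The demo starts at 18:10 − 210 min = 14:40.
The onboarding session starts at 14:40 + 435 min = 21:55.
The 1:1 ends at 21:55 − 465 min = 14:10.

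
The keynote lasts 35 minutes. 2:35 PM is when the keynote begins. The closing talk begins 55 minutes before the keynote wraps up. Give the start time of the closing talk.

The keynote ends at 2:35 PM + 35 min = 3:10 PM.
The closing talk starts at 3:10 PM − 55 min = 2:15 PM.

2:15 PM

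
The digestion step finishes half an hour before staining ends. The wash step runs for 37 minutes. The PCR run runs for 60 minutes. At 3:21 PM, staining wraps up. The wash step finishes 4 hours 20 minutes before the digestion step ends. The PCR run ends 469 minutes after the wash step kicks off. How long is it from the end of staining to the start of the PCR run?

The digestion step ends at 3:21 PM − 30 min = 2:51 PM.
The wash step ends at 2:51 PM − 260 min = 10:31 AM.
The wash step starts at 10:31 AM − 37 min = 9:54 AM.
The PCR run ends at 9:54 AM + 469 min = 5:43 PM.
The PCR run starts at 5:43 PM − 60 min = 4:43 PM.
From 3:21 PM to 4:43 PM is 1 hour 22 minutes.

1 hour 22 minutes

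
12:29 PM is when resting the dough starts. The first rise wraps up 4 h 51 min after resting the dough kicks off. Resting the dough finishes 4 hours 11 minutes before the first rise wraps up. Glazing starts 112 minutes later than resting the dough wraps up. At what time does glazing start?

The first rise ends at 12:29 PM + 291 min = 5:20 PM.
Resting the dough ends at 5:20 PM − 251 min = 1:09 PM.
Glazing starts at 1:09 PM + 112 min = 3:01 PM.

3:01 PM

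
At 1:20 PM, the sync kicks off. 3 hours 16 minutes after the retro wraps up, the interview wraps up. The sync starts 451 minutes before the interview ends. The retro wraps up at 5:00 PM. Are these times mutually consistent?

No

The interview ends at 5:00 PM + 196 min = 8:16 PM.
The sync starts at 8:16 PM − 451 min = 12:45 PM.
But the sync is also said to start at 1:20 PM — a 35-minute conflict.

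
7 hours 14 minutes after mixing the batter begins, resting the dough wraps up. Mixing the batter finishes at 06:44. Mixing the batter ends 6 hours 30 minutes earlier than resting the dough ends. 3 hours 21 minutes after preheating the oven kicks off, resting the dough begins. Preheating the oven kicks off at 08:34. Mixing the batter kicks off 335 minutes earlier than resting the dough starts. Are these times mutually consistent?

No

Resting the dough starts at 08:34 + 201 min = 11:55.
Mixing the batter starts at 11:55 − 335 min = 06:20.
Resting the dough ends at 06:20 + 434 min = 13:34.
Mixing the batter ends at 13:34 − 390 min = 07:04.
But mixing the batter is also said to end at 06:44 — a 20-minute conflict.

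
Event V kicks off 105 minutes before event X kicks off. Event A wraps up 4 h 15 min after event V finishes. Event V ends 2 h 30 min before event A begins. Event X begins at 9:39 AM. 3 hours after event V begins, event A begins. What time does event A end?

12:39 PM

Event V starts at 9:39 AM − 105 min = 7:54 AM.
Event A starts at 7:54 AM + 180 min = 10:54 AM.
Event V ends at 10:54 AM − 150 min = 8:24 AM.
Event A ends at 8:24 AM + 255 min = 12:39 PM.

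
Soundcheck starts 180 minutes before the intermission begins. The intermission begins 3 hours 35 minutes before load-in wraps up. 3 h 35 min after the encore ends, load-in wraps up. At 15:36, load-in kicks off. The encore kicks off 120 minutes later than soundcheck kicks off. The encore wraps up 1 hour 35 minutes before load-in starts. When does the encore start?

13:01

The encore ends at 15:36 − 95 min = 14:01.
Load-in ends at 14:01 + 215 min = 17:36.
The intermission starts at 17:36 − 215 min = 14:01.
Soundcheck starts at 14:01 − 180 min = 11:01.
The encore starts at 11:01 + 120 min = 13:01.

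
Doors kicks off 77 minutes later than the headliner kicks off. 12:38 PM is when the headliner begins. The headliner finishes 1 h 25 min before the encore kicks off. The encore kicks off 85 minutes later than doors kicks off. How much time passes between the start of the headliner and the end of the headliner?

1 hour 17 minutes

Doors starts at 12:38 PM + 77 min = 1:55 PM.
The encore starts at 1:55 PM + 85 min = 3:20 PM.
The headliner ends at 3:20 PM − 85 min = 1:55 PM.
From 12:38 PM to 1:55 PM is 1 hour 17 minutes.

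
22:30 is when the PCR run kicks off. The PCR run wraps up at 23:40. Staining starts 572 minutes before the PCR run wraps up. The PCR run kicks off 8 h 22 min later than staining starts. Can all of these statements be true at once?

Staining starts at 23:40 − 572 min = 14:08.
The PCR run starts at 14:08 + 502 min = 22:30.
That matches the stated 22:30, so the schedule is consistent.

Yes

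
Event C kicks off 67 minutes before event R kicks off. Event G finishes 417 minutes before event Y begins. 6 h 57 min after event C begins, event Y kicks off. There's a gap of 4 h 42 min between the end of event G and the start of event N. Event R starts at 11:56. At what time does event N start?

Event C starts at 11:56 − 67 min = 10:49.
Event Y starts at 10:49 + 417 min = 17:46.
Event G ends at 17:46 − 417 min = 10:49.
Event N starts at 10:49 + 282 min = 15:31.

15:31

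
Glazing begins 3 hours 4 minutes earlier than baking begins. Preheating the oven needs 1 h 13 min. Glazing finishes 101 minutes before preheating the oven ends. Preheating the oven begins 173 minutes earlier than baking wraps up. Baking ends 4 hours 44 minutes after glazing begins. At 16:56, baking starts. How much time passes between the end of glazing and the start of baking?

Glazing starts at 16:56 − 184 min = 13:52.
Baking ends at 13:52 + 284 min = 18:36.
Preheating the oven starts at 18:36 − 173 min = 15:43.
Preheating the oven ends at 15:43 + 73 min = 16:56.
Glazing ends at 16:56 − 101 min = 15:15.
From 15:15 to 16:56 is 1 hour 41 minutes.

1 hour 41 minutes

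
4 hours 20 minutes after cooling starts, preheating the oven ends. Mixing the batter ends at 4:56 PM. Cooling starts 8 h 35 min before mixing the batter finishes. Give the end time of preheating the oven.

12:41 PM

Cooling starts at 4:56 PM − 515 min = 8:21 AM.
Preheating the oven ends at 8:21 AM + 260 min = 12:41 PM.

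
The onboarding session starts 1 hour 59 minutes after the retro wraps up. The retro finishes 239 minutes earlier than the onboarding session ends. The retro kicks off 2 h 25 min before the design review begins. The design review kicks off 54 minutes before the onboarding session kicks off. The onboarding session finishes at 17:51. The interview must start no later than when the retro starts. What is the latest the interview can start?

The retro ends at 17:51 − 239 min = 13:52.
The onboarding session starts at 13:52 + 119 min = 15:51.
The design review starts at 15:51 − 54 min = 14:57.
The retro starts at 14:57 − 145 min = 12:32.
The interview is bounded by the retro, so the latest it can start is 12:32.

12:32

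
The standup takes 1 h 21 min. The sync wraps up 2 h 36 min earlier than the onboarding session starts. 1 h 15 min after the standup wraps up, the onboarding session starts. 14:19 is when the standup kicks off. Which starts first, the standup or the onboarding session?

the standup

The standup ends at 14:19 + 81 min = 15:40.
The onboarding session starts at 15:40 + 75 min = 16:55.
The standup starts at 14:19 and the onboarding session starts at 16:55, so the standup is first.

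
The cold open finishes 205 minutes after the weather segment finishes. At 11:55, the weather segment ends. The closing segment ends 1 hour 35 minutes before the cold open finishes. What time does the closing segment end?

13:45

The cold open ends at 11:55 + 205 min = 15:20.
The closing segment ends at 15:20 − 95 min = 13:45.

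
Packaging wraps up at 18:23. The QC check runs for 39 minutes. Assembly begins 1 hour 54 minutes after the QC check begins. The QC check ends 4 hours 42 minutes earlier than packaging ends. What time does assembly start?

14:56

The QC check ends at 18:23 − 282 min = 13:41.
The QC check starts at 13:41 − 39 min = 13:02.
Assembly starts at 13:02 + 114 min = 14:56.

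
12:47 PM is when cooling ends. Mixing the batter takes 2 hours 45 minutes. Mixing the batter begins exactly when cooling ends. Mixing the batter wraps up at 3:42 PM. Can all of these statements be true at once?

No

Mixing the batter starts at 12:47 PM.
Mixing the batter ends at 12:47 PM + 165 min = 3:32 PM.
But mixing the batter is also said to end at 3:42 PM — a 10-minute conflict.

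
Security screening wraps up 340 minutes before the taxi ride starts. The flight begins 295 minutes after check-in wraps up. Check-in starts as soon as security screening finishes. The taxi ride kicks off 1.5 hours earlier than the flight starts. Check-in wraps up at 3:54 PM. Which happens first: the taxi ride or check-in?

The flight starts at 3:54 PM + 295 min = 8:49 PM.
The taxi ride starts at 8:49 PM − 90 min = 7:19 PM.
Security screening ends at 7:19 PM − 340 min = 1:39 PM.
So check-in starts at 1:39 PM.
The taxi ride starts at 7:19 PM and check-in starts at 1:39 PM, so check-in is first.

check-in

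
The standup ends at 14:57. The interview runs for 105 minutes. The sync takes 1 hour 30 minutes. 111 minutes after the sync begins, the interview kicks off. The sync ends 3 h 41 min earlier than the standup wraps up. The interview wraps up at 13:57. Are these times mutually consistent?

The sync ends at 14:57 − 221 min = 11:16.
The sync starts at 11:16 − 90 min = 09:46.
The interview starts at 09:46 + 111 min = 11:37.
The interview ends at 11:37 + 105 min = 13:22.
But the interview is also said to end at 13:57 — a 35-minute conflict.

No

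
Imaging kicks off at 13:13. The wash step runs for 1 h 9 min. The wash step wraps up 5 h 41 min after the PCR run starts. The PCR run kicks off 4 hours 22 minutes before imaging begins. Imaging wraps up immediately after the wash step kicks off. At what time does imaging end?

13:23

The PCR run starts at 13:13 − 262 min = 08:51.
The wash step ends at 08:51 + 341 min = 14:32.
The wash step starts at 14:32 − 69 min = 13:23.
So imaging ends at 13:23.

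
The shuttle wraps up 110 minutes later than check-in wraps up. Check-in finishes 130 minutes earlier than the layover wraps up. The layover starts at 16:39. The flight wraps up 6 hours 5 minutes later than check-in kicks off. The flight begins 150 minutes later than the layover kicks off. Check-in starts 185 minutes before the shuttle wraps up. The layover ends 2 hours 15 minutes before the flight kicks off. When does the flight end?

19:34

The flight starts at 16:39 + 150 min = 19:09.
The layover ends at 19:09 − 135 min = 16:54.
Check-in ends at 16:54 − 130 min = 14:44.
The shuttle ends at 14:44 + 110 min = 16:34.
Check-in starts at 16:34 − 185 min = 13:29.
The flight ends at 13:29 + 365 min = 19:34.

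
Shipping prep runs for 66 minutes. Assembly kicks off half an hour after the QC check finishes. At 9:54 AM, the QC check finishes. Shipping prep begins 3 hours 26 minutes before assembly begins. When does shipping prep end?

Assembly starts at 9:54 AM + 30 min = 10:24 AM.
Shipping prep starts at 10:24 AM − 206 min = 6:58 AM.
Shipping prep ends at 6:58 AM + 66 min = 8:04 AM.

8:04 AM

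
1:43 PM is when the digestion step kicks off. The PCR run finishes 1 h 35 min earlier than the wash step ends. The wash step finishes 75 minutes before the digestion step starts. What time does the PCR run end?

The wash step ends at 1:43 PM − 75 min = 12:28 PM.
The PCR run ends at 12:28 PM − 95 min = 10:53 AM.

10:53 AM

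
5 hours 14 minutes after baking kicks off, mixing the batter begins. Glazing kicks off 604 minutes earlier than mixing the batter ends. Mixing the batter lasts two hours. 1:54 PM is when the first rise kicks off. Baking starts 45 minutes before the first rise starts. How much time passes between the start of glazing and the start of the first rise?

3 h 35 min

Baking starts at 1:54 PM − 45 min = 1:09 PM.
Mixing the batter starts at 1:09 PM + 314 min = 6:23 PM.
Mixing the batter ends at 6:23 PM + 120 min = 8:23 PM.
Glazing starts at 8:23 PM − 604 min = 10:19 AM.
From 10:19 AM to 1:54 PM is 3 h 35 min.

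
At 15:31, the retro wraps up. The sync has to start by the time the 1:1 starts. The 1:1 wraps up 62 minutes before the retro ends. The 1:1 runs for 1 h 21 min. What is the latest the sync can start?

The 1:1 ends at 15:31 − 62 min = 14:29.
The 1:1 starts at 14:29 − 81 min = 13:08.
The sync is bounded by the 1:1, so the latest it can start is 13:08.

13:08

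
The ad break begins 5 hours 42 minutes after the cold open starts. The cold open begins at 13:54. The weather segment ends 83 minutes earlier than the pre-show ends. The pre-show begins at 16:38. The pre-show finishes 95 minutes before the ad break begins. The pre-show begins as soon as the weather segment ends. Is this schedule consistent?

The ad break starts at 13:54 + 342 min = 19:36.
The pre-show ends at 19:36 − 95 min = 18:01.
The weather segment ends at 18:01 − 83 min = 16:38.
So the pre-show starts at 16:38.
That matches the stated 16:38, so the schedule is consistent.

Yes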